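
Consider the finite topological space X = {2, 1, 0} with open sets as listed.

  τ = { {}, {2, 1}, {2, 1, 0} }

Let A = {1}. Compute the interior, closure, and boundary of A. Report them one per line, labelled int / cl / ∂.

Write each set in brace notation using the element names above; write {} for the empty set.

U open, U⊆A: {}. int(A) = ⋃ = {}
X∖A={2, 0}, int(X∖A)={}, hence cl(A)={2, 1, 0}
∂A: remove int from cl → {2, 1, 0}

int(A) = {}
cl(A)  = {2, 1, 0}
∂A     = {2, 1, 0}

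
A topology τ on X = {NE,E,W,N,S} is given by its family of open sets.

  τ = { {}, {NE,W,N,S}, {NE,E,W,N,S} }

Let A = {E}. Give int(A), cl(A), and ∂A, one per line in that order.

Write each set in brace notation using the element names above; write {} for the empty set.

interior: largest open inside A is {} (from {})
cl via duality: int({NE,W,N,S}) = {NE,W,N,S}, so X∖{NE,W,N,S} = {E}
cl∖int = {E}

int(A) = {}
cl(A)  = {E}
∂A     = {E}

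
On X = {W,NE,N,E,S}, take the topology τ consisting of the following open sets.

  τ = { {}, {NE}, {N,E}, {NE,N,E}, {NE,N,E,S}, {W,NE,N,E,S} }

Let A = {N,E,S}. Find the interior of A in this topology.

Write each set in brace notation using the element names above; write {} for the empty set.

open subsets of A: {}, {N,E}; so int(A) = {N,E}

{N,E}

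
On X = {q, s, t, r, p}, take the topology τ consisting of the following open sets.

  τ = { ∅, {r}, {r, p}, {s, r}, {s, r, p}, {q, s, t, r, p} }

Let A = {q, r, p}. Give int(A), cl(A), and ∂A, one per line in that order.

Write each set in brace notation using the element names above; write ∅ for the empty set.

open subsets of A: ∅, {r}, {r, p}; so int(A) = {r, p}
closure: X∖int(X∖A) = X∖∅ = {q, s, t, r, p}
∂A = {q, s, t, r, p} minus {r, p} = {q, s, t}

int(A) = {r, p}
cl(A)  = {q, s, t, r, p}
∂A     = {q, s, t}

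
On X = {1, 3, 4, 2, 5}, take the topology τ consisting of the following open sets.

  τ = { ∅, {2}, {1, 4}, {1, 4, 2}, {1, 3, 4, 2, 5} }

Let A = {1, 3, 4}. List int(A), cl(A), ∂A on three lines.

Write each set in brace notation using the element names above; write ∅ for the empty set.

U open, U⊆A: ∅, {1, 4}. int(A) = ⋃ = {1, 4}
X∖A={2, 5}, int(X∖A)={2}, hence cl(A)={1, 3, 4, 5}
∂A: remove int from cl → {3, 5}

int(A) = {1, 4}
cl(A)  = {1, 3, 4, 5}
∂A     = {3, 5}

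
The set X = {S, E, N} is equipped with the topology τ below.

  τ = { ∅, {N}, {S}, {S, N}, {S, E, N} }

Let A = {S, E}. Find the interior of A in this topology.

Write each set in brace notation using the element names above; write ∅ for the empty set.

open subsets of A: ∅, {S}; so int(A) = {S}

{S}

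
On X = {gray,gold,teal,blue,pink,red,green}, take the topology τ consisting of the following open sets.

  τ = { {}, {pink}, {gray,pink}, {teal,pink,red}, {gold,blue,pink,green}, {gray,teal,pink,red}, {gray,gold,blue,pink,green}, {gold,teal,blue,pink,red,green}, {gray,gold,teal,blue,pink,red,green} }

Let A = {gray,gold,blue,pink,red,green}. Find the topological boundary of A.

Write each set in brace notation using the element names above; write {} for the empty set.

{teal,red}

opens ⊆ A: {}, {pink}, {gray,pink}, {gold,blue,pink,green}, {gray,gold,blue,pink,green}; union → int = {gray,gold,blue,pink,green}
complement {teal}; its interior {}; cl(A) = X∖{} = {gray,gold,teal,blue,pink,red,green}
boundary = {gray,gold,teal,blue,pink,red,green} ∖ {gray,gold,blue,pink,green} = {teal,red}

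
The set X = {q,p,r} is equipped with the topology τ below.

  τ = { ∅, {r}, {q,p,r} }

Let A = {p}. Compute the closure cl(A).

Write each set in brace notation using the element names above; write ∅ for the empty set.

{q,p}

cl via duality: int({q,r}) = {r}, so X∖{r} = {q,p}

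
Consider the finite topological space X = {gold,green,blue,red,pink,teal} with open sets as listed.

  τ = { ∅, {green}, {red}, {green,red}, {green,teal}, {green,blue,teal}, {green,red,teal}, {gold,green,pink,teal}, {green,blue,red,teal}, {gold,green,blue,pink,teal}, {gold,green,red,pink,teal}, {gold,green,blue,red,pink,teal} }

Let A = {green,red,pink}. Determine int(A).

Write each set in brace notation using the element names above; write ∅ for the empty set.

U open, U⊆A: ∅, {red}, {green}, {green,red}. int(A) = ⋃ = {green,red}

{green,red}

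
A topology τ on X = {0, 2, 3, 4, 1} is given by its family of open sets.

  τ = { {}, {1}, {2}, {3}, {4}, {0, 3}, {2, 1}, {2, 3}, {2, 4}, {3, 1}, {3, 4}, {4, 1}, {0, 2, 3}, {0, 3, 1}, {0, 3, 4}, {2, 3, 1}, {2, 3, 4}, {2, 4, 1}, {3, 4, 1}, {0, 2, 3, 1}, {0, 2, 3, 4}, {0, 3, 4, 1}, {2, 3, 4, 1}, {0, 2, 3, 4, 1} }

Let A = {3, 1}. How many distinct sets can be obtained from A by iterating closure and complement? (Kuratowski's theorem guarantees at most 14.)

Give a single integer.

cl via duality: int({0, 2, 4}) = {2, 4}, so X∖{2, 4} = {0, 3, 1}
Write k for closure, c for complement:
  1. A     = {3, 1}
  2. kA    = {0, 3, 1}
  3. cA    = {0, 2, 4}
  4. ckA   = {2, 4}
applying k or c yields no new set

4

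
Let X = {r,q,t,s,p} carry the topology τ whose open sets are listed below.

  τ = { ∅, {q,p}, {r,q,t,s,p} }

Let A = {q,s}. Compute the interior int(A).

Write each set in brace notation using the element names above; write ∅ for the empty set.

∅

open subsets of A: ∅; so int(A) = ∅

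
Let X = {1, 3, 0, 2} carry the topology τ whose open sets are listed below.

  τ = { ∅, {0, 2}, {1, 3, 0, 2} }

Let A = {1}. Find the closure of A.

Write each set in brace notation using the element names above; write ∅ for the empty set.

{1, 3}

closure: X∖int(X∖A) = X∖{0, 2} = {1, 3}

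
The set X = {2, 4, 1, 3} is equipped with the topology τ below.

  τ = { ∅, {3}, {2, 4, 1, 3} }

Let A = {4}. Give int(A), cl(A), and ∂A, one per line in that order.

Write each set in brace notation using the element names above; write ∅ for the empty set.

int(A) = ∅
cl(A)  = {2, 4, 1}
∂A     = {2, 4, 1}

open subsets of A: ∅; so int(A) = ∅
closure: X∖int(X∖A) = X∖{3} = {2, 4, 1}
∂A = {2, 4, 1} minus ∅ = {2, 4, 1}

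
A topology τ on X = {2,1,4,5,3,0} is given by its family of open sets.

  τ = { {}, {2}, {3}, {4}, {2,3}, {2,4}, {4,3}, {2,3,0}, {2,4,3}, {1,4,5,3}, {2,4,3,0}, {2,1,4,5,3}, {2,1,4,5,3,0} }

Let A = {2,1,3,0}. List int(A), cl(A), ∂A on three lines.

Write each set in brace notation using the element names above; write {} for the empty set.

int(A) = {2,3,0}
cl(A)  = {2,1,5,3,0}
∂A     = {1,5}

open subsets of A: {}, {2}, {3}, {2,3}, {2,3,0}; so int(A) = {2,3,0}
closure: X∖int(X∖A) = X∖{4} = {2,1,5,3,0}
∂A = {2,1,5,3,0} minus {2,3,0} = {1,5}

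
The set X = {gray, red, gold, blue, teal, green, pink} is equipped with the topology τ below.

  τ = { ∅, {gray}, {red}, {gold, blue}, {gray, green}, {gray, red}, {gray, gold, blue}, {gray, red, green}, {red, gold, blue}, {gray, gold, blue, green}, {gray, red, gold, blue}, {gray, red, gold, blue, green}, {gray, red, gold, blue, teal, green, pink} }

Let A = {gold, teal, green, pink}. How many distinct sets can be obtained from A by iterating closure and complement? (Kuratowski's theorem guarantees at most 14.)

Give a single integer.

10

complement {gray, red, blue}; its interior {gray, red}; cl(A) = X∖{gray, red} = {gold, blue, teal, green, pink}
With k = closure, c = complement:
  1. A     = {gold, teal, green, pink}
  2. kA    = {gold, blue, teal, green, pink}
  3. cA    = {gray, red, blue}
  4. ckA   = {gray, red}
  5. kcA   = {gray, red, gold, blue, teal, green, pink}
  6. kckA  = {gray, red, teal, green, pink}
  7. ckcA  = ∅
  8. ckckA = {gold, blue}
  9. kckckA = {gold, blue, teal, pink}
  10. ckckckA = {gray, red, green}
k, c of each give nothing new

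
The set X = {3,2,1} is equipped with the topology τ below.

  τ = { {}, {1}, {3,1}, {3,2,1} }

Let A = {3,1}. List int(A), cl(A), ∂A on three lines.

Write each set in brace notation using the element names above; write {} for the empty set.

int(A) = {3,1}
cl(A)  = {3,2,1}
∂A     = {2}

open subsets of A: {}, {1}, {3,1}; so int(A) = {3,1}
closure: X∖int(X∖A) = X∖{} = {3,2,1}
∂A = {3,2,1} minus {3,1} = {2}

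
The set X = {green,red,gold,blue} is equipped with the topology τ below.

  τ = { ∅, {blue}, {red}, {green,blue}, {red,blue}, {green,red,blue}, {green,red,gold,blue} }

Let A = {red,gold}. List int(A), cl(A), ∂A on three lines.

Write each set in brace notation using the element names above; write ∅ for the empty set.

U open, U⊆A: ∅, {red}. int(A) = ⋃ = {red}
X∖A={green,blue}, int(X∖A)={green,blue}, hence cl(A)={red,gold}
∂A: remove int from cl → {gold}

int(A) = {red}
cl(A)  = {red,gold}
∂A     = {gold}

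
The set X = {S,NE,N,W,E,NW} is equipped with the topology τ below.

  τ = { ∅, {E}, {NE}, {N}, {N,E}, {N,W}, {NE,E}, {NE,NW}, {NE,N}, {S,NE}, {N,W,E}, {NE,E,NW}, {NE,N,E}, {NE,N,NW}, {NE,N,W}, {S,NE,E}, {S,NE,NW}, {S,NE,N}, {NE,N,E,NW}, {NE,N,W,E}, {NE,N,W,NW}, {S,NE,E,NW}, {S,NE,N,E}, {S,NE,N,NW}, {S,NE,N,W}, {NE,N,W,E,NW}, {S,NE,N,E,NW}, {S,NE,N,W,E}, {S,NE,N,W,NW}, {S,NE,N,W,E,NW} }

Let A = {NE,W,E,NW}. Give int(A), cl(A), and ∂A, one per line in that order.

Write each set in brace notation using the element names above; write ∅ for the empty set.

int(A) = {NE,E,NW}
cl(A)  = {S,NE,W,E,NW}
∂A     = {S,W}

U open, U⊆A: ∅, {E}, {NE}, {NE,NW}, {NE,E}, {NE,E,NW}. int(A) = ⋃ = {NE,E,NW}
X∖A={S,N}, int(X∖A)={N}, hence cl(A)={S,NE,W,E,NW}
∂A: remove int from cl → {S,W}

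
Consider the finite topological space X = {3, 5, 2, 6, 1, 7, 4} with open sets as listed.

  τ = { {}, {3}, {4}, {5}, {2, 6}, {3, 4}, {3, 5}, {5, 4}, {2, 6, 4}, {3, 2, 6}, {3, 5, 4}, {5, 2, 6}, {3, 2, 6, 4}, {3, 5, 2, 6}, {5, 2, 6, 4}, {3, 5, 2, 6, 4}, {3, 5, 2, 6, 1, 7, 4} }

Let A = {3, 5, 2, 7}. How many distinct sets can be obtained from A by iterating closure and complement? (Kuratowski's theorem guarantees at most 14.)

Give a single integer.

closure: X∖int(X∖A) = X∖{4} = {3, 5, 2, 6, 1, 7}
Let k=closure and c=complement:
  1. A     = {3, 5, 2, 7}
  2. kA    = {3, 5, 2, 6, 1, 7}
  3. cA    = {6, 1, 4}
  4. ckA   = {4}
  5. kcA   = {2, 6, 1, 7, 4}
  6. kckA  = {1, 7, 4}
  7. ckcA  = {3, 5}
  8. ckckA = {3, 5, 2, 6}
  9. kckcA = {3, 5, 1, 7}
  10. ckckcA = {2, 6, 4}
— saturated at 10

10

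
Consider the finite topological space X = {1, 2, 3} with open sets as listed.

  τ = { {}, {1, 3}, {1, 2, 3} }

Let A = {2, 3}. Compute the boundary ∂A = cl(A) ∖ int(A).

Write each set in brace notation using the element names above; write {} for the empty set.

{1, 2, 3}

interior: largest open inside A is {} (from {})
cl via duality: int({1}) = {}, so X∖{} = {1, 2, 3}
cl∖int = {1, 2, 3}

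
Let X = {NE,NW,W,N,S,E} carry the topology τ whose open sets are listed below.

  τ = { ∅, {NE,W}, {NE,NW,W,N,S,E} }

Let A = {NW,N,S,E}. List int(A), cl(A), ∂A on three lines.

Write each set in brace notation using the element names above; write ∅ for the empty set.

int(A) = ∅
cl(A)  = {NW,N,S,E}
∂A     = {NW,N,S,E}

opens ⊆ A: ∅; union → int = ∅
complement {NE,W}; its interior {NE,W}; cl(A) = X∖{NE,W} = {NW,N,S,E}
boundary = {NW,N,S,E} ∖ ∅ = {NW,N,S,E}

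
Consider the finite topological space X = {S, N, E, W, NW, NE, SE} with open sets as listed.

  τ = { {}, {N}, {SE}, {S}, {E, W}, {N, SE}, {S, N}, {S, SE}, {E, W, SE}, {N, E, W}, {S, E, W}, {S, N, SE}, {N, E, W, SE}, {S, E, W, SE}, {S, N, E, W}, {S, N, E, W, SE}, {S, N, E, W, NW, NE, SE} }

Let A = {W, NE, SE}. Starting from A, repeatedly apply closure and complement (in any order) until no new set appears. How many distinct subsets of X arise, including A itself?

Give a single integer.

X∖A={S, N, E, NW}, int(X∖A)={S, N}, hence cl(A)={E, W, NW, NE, SE}
Orbit (k=closure, c=complement):
  1. A     = {W, NE, SE}
  2. kA    = {E, W, NW, NE, SE}
  3. cA    = {S, N, E, NW}
  4. ckA   = {S, N}
  5. kcA   = {S, N, E, W, NW, NE}
  6. kckA  = {S, N, NW, NE}
  7. ckcA  = {SE}
  8. ckckA = {E, W, SE}
  9. kckcA = {NW, NE, SE}
  10. ckckcA = {S, N, E, W}
(closed under both — stop)

10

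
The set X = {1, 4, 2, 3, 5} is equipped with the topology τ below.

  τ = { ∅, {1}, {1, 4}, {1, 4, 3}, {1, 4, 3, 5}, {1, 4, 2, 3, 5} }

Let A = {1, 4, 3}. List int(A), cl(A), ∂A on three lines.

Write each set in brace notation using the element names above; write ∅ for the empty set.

opens ⊆ A: ∅, {1}, {1, 4}, {1, 4, 3}; union → int = {1, 4, 3}
complement {2, 5}; its interior ∅; cl(A) = X∖∅ = {1, 4, 2, 3, 5}
boundary = {1, 4, 2, 3, 5} ∖ {1, 4, 3} = {2, 5}

int(A) = {1, 4, 3}
cl(A)  = {1, 4, 2, 3, 5}
∂A     = {2, 5}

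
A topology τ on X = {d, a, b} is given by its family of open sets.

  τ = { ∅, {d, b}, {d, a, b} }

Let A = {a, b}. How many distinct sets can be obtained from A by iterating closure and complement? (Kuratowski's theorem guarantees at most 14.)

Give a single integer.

4

X∖A={d}, int(X∖A)=∅, hence cl(A)={d, a, b}
Orbit (k=closure, c=complement):
  1. A     = {a, b}
  2. kA    = {d, a, b}
  3. cA    = {d}
  4. ckA   = ∅
(closed under both — stop)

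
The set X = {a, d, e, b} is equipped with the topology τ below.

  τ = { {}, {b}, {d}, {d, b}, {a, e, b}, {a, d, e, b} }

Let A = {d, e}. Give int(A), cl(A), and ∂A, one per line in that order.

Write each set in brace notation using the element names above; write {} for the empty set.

open subsets of A: {}, {d}; so int(A) = {d}
closure: X∖int(X∖A) = X∖{b} = {a, d, e}
∂A = {a, d, e} minus {d} = {a, e}

int(A) = {d}
cl(A)  = {a, d, e}
∂A     = {a, e}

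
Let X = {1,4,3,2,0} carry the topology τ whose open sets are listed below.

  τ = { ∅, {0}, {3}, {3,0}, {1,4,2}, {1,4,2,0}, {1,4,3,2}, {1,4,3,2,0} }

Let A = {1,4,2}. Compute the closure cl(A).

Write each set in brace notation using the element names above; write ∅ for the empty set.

{1,4,2}

cl via duality: int({3,0}) = {3,0}, so X∖{3,0} = {1,4,2}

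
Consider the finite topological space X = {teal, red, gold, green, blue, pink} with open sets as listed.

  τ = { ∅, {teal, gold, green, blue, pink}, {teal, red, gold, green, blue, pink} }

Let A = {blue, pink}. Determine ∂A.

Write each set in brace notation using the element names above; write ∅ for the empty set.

opens ⊆ A: ∅; union → int = ∅
complement {teal, red, gold, green}; its interior ∅; cl(A) = X∖∅ = {teal, red, gold, green, blue, pink}
boundary = {teal, red, gold, green, blue, pink} ∖ ∅ = {teal, red, gold, green, blue, pink}

{teal, red, gold, green, blue, pink}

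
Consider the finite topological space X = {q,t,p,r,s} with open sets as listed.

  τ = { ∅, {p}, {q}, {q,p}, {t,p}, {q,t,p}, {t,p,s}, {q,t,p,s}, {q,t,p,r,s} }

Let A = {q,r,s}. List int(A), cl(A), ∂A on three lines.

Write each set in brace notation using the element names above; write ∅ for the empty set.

opens ⊆ A: ∅, {q}; union → int = {q}
complement {t,p}; its interior {t,p}; cl(A) = X∖{t,p} = {q,r,s}
boundary = {q,r,s} ∖ {q} = {r,s}

int(A) = {q}
cl(A)  = {q,r,s}
∂A     = {r,s}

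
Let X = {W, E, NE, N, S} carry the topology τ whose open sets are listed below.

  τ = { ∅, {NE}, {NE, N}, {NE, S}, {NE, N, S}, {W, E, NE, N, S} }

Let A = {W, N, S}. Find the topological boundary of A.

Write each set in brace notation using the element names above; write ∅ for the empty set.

U open, U⊆A: ∅. int(A) = ⋃ = ∅
X∖A={E, NE}, int(X∖A)={NE}, hence cl(A)={W, E, N, S}
∂A: remove int from cl → {W, E, N, S}

{W, E, N, S}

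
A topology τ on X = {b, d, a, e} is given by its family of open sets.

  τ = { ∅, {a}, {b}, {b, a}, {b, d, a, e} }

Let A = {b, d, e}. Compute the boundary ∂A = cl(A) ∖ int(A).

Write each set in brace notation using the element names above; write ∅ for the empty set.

{d, e}

open subsets of A: ∅, {b}; so int(A) = {b}
closure: X∖int(X∖A) = X∖{a} = {b, d, e}
∂A = {b, d, e} minus {b} = {d, e}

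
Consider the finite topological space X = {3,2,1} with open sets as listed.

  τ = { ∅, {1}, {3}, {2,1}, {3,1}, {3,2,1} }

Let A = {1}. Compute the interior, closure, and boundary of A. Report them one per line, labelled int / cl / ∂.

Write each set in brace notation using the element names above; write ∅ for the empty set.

int(A) = {1}
cl(A)  = {2,1}
∂A     = {2}

interior: largest open inside A is {1} (from ∅, {1})
cl via duality: int({3,2}) = {3}, so X∖{3} = {2,1}
cl∖int = {2}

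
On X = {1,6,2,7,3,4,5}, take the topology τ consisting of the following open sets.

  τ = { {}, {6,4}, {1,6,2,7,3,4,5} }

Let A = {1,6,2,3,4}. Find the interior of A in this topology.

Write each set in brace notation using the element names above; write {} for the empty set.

{6,4}

open subsets of A: {}, {6,4}; so int(A) = {6,4}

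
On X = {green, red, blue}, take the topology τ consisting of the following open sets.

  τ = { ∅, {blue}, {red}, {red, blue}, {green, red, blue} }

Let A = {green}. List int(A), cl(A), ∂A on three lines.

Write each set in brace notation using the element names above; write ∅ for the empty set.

int(A) = ∅
cl(A)  = {green}
∂A     = {green}

open subsets of A: ∅; so int(A) = ∅
closure: X∖int(X∖A) = X∖{red, blue} = {green}
∂A = {green} minus ∅ = {green}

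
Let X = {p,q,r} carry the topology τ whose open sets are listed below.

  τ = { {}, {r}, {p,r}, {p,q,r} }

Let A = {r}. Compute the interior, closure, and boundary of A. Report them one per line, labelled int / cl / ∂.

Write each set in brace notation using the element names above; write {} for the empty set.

open subsets of A: {}, {r}; so int(A) = {r}
closure: X∖int(X∖A) = X∖{} = {p,q,r}
∂A = {p,q,r} minus {r} = {p,q}

int(A) = {r}
cl(A)  = {p,q,r}
∂A     = {p,q}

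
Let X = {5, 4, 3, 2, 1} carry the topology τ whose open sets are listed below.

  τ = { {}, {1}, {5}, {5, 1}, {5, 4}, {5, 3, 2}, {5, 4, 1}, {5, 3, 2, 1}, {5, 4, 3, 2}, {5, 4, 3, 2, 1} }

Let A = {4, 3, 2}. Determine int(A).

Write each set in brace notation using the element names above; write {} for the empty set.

interior: largest open inside A is {} (from {})

{}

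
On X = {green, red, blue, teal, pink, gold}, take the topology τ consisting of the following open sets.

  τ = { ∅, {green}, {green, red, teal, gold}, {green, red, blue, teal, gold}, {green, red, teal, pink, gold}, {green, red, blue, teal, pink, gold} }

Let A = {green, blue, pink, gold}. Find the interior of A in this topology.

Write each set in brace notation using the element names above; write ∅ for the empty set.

interior: largest open inside A is {green} (from ∅, {green})

{green}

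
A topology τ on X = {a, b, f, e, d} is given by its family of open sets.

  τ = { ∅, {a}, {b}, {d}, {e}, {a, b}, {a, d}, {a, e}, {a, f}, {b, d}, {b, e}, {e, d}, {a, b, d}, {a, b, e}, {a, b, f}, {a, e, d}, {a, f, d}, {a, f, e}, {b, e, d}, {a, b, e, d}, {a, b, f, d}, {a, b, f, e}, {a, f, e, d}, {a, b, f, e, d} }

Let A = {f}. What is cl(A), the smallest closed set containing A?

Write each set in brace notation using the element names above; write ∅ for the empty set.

complement {a, b, e, d}; its interior {a, b, e, d}; cl(A) = X∖{a, b, e, d} = {f}

{f}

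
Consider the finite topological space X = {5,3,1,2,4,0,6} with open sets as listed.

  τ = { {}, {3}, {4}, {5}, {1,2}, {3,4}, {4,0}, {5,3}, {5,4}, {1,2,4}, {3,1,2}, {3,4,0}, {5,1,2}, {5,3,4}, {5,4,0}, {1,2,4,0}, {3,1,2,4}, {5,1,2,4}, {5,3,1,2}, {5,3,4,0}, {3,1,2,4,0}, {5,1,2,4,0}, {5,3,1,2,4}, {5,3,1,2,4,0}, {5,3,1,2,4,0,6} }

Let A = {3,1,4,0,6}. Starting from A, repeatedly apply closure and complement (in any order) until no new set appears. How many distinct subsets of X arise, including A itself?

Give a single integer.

X∖A={5,2}, int(X∖A)={5}, hence cl(A)={3,1,2,4,0,6}
Orbit (k=closure, c=complement):
  1. A     = {3,1,4,0,6}
  2. kA    = {3,1,2,4,0,6}
  3. cA    = {5,2}
  4. ckA   = {5}
  5. kcA   = {5,1,2,6}
  6. kckA  = {5,6}
  7. ckcA  = {3,4,0}
  8. ckckA = {3,1,2,4,0}
  9. kckcA = {3,4,0,6}
  10. ckckcA = {5,1,2}
(closed under both — stop)

10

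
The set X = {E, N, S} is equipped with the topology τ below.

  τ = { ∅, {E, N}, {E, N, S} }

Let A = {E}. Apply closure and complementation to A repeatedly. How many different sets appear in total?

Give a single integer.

4

closure: X∖int(X∖A) = X∖∅ = {E, N, S}
Let k=closure and c=complement:
  1. A     = {E}
  2. kA    = {E, N, S}
  3. cA    = {N, S}
  4. ckA   = ∅
— saturated at 4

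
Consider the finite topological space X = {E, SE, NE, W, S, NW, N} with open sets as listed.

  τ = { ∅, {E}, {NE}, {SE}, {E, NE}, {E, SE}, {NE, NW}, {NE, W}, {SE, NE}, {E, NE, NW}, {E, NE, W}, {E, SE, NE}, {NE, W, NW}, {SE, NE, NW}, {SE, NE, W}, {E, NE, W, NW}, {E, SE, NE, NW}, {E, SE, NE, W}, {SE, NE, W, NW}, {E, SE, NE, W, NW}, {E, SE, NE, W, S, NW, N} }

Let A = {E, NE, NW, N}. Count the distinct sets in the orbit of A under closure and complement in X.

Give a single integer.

8

closure: X∖int(X∖A) = X∖{SE} = {E, NE, W, S, NW, N}
Let k=closure and c=complement:
  1. A     = {E, NE, NW, N}
  2. kA    = {E, NE, W, S, NW, N}
  3. cA    = {SE, W, S}
  4. ckA   = {SE}
  5. kcA   = {SE, W, S, N}
  6. kckA  = {SE, S, N}
  7. ckcA  = {E, NE, NW}
  8. ckckA = {E, NE, W, NW}
— saturated at 8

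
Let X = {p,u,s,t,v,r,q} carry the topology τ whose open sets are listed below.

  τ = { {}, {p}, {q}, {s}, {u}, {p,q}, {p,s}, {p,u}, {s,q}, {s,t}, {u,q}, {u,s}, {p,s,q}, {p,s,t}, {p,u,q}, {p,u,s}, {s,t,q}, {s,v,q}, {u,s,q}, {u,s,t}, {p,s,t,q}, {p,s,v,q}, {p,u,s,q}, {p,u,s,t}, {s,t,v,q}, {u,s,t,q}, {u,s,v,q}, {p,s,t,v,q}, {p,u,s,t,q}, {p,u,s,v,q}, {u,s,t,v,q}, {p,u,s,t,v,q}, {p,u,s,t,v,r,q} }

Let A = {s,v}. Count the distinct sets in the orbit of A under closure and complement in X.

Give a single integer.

closure: X∖int(X∖A) = X∖{p,u,q} = {s,t,v,r}
Let k=closure and c=complement:
  1. A     = {s,v}
  2. kA    = {s,t,v,r}
  3. cA    = {p,u,t,r,q}
  4. ckA   = {p,u,q}
  5. kcA   = {p,u,t,v,r,q}
  6. kckA  = {p,u,v,r,q}
  7. ckcA  = {s}
  8. ckckA = {s,t}
— saturated at 8

8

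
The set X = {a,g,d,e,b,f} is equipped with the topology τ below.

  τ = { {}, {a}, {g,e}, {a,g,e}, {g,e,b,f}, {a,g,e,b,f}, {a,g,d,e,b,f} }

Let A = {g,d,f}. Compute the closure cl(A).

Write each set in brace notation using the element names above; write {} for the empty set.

closure: X∖int(X∖A) = X∖{a} = {g,d,e,b,f}

{g,d,e,b,f}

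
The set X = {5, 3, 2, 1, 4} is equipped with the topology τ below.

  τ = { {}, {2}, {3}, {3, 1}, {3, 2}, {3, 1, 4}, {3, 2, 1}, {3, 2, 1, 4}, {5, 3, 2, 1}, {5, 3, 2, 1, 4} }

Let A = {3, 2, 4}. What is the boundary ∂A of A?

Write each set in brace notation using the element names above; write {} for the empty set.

{5, 1, 4}

U open, U⊆A: {}, {2}, {3}, {3, 2}. int(A) = ⋃ = {3, 2}
X∖A={5, 1}, int(X∖A)={}, hence cl(A)={5, 3, 2, 1, 4}
∂A: remove int from cl → {5, 1, 4}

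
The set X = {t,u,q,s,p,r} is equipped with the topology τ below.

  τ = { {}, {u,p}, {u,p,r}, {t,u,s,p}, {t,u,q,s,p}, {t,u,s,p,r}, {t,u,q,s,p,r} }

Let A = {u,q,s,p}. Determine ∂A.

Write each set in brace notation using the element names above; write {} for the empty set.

interior: largest open inside A is {u,p} (from {}, {u,p})
cl via duality: int({t,r}) = {}, so X∖{} = {t,u,q,s,p,r}
cl∖int = {t,q,s,r}

{t,q,s,r}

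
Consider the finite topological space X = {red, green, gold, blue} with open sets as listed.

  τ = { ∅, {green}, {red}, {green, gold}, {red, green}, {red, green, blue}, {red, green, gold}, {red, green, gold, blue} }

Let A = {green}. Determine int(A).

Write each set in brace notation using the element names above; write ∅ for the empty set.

open subsets of A: ∅, {green}; so int(A) = {green}

{green}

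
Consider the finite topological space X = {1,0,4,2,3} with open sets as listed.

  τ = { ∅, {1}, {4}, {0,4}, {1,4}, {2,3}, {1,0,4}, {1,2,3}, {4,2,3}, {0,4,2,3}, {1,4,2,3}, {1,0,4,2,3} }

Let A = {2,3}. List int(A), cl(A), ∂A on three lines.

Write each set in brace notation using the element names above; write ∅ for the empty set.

interior: largest open inside A is {2,3} (from ∅, {2,3})
cl via duality: int({1,0,4}) = {1,0,4}, so X∖{1,0,4} = {2,3}
cl∖int = ∅

int(A) = {2,3}
cl(A)  = {2,3}
∂A     = ∅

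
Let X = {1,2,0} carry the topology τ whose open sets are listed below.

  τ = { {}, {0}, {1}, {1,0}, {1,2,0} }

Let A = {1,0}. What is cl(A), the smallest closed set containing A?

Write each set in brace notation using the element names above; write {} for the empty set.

{1,2,0}

X∖A={2}, int(X∖A)={}, hence cl(A)={1,2,0}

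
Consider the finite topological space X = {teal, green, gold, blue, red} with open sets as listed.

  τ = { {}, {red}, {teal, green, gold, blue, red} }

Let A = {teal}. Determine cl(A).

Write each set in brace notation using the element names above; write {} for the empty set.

{teal, green, gold, blue}

complement {green, gold, blue, red}; its interior {red}; cl(A) = X∖{red} = {teal, green, gold, blue}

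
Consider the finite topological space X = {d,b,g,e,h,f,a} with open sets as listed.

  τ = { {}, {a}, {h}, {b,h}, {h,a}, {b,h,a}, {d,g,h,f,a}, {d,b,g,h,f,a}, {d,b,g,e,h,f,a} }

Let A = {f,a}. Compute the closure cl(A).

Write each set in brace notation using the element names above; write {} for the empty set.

{d,g,e,f,a}

complement {d,b,g,e,h}; its interior {b,h}; cl(A) = X∖{b,h} = {d,g,e,f,a}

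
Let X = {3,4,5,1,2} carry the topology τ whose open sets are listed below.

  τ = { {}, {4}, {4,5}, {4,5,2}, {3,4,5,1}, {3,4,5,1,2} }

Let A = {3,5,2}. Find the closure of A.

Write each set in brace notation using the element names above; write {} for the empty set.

{3,5,1,2}

closure: X∖int(X∖A) = X∖{4} = {3,5,1,2}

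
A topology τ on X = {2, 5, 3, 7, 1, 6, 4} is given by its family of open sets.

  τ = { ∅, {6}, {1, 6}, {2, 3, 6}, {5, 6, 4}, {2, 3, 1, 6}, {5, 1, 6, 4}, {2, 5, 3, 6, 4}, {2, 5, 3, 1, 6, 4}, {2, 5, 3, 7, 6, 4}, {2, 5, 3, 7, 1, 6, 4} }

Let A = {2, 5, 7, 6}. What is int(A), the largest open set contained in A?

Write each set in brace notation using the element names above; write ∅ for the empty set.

interior: largest open inside A is {6} (from ∅, {6})

{6}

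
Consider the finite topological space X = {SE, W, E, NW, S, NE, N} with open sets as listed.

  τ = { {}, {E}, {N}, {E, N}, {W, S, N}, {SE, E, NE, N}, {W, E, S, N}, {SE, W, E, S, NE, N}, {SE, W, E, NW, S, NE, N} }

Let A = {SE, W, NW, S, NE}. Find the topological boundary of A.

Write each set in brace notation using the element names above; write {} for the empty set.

{SE, W, NW, S, NE}

interior: largest open inside A is {} (from {})
cl via duality: int({E, N}) = {E, N}, so X∖{E, N} = {SE, W, NW, S, NE}
cl∖int = {SE, W, NW, S, NE}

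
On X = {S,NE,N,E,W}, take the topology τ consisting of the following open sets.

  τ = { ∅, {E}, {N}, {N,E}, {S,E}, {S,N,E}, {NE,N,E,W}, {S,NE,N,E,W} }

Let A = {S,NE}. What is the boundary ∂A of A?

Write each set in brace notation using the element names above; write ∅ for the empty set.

{S,NE,W}

interior: largest open inside A is ∅ (from ∅)
cl via duality: int({N,E,W}) = {N,E}, so X∖{N,E} = {S,NE,W}
cl∖int = {S,NE,W}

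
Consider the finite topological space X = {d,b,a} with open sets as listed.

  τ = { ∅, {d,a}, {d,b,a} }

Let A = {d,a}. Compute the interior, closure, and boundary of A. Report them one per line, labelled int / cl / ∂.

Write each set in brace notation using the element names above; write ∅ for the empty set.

int(A) = {d,a}
cl(A)  = {d,b,a}
∂A     = {b}

open subsets of A: ∅, {d,a}; so int(A) = {d,a}
closure: X∖int(X∖A) = X∖∅ = {d,b,a}
∂A = {d,b,a} minus {d,a} = {b}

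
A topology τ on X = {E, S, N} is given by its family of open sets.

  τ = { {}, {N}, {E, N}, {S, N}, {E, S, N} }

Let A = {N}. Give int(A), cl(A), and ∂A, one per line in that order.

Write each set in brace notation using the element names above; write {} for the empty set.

int(A) = {N}
cl(A)  = {E, S, N}
∂A     = {E, S}

U open, U⊆A: {}, {N}. int(A) = ⋃ = {N}
X∖A={E, S}, int(X∖A)={}, hence cl(A)={E, S, N}
∂A: remove int from cl → {E, S}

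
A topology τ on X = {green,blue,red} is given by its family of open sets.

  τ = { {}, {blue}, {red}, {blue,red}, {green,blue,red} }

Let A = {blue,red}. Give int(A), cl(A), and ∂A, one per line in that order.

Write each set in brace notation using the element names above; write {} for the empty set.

int(A) = {blue,red}
cl(A)  = {green,blue,red}
∂A     = {green}

open subsets of A: {}, {red}, {blue}, {blue,red}; so int(A) = {blue,red}
closure: X∖int(X∖A) = X∖{} = {green,blue,red}
∂A = {green,blue,red} minus {blue,red} = {green}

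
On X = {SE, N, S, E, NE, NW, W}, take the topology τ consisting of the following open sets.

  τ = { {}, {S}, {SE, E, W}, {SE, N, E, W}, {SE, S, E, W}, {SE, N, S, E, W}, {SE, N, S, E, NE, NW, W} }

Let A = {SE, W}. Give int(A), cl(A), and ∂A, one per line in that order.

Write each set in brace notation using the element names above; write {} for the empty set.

int(A) = {}
cl(A)  = {SE, N, E, NE, NW, W}
∂A     = {SE, N, E, NE, NW, W}

U open, U⊆A: {}. int(A) = ⋃ = {}
X∖A={N, S, E, NE, NW}, int(X∖A)={S}, hence cl(A)={SE, N, E, NE, NW, W}
∂A: remove int from cl → {SE, N, E, NE, NW, W}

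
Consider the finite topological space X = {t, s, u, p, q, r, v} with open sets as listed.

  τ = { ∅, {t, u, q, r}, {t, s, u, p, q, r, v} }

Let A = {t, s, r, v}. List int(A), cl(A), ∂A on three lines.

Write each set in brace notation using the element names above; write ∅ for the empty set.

open subsets of A: ∅; so int(A) = ∅
closure: X∖int(X∖A) = X∖∅ = {t, s, u, p, q, r, v}
∂A = {t, s, u, p, q, r, v} minus ∅ = {t, s, u, p, q, r, v}

int(A) = ∅
cl(A)  = {t, s, u, p, q, r, v}
∂A     = {t, s, u, p, q, r, v}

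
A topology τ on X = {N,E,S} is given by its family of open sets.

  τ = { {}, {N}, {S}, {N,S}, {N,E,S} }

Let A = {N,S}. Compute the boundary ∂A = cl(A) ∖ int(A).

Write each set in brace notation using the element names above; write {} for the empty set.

open subsets of A: {}, {S}, {N}, {N,S}; so int(A) = {N,S}
closure: X∖int(X∖A) = X∖{} = {N,E,S}
∂A = {N,E,S} minus {N,S} = {E}

{E}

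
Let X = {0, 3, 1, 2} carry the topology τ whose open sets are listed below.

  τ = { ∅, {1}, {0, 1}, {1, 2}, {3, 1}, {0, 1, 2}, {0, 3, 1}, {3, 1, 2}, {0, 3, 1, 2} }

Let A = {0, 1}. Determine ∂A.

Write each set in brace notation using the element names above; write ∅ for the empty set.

{3, 2}

open subsets of A: ∅, {1}, {0, 1}; so int(A) = {0, 1}
closure: X∖int(X∖A) = X∖∅ = {0, 3, 1, 2}
∂A = {0, 3, 1, 2} minus {0, 1} = {3, 2}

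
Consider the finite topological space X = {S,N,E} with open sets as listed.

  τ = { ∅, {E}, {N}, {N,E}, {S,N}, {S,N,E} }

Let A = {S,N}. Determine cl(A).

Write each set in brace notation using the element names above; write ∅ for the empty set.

{S,N}

X∖A={E}, int(X∖A)={E}, hence cl(A)={S,N}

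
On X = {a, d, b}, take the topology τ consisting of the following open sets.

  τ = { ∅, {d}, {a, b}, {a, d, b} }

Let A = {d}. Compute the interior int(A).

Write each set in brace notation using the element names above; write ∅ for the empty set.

{d}

interior: largest open inside A is {d} (from ∅, {d})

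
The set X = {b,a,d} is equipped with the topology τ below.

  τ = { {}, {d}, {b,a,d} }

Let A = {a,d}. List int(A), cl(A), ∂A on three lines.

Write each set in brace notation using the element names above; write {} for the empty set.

interior: largest open inside A is {d} (from {}, {d})
cl via duality: int({b}) = {}, so X∖{} = {b,a,d}
cl∖int = {b,a}

int(A) = {d}
cl(A)  = {b,a,d}
∂A     = {b,a}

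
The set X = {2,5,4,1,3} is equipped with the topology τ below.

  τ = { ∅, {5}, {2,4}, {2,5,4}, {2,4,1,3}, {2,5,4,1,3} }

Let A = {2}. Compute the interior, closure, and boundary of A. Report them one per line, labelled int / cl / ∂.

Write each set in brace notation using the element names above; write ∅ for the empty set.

opens ⊆ A: ∅; union → int = ∅
complement {5,4,1,3}; its interior {5}; cl(A) = X∖{5} = {2,4,1,3}
boundary = {2,4,1,3} ∖ ∅ = {2,4,1,3}

int(A) = ∅
cl(A)  = {2,4,1,3}
∂A     = {2,4,1,3}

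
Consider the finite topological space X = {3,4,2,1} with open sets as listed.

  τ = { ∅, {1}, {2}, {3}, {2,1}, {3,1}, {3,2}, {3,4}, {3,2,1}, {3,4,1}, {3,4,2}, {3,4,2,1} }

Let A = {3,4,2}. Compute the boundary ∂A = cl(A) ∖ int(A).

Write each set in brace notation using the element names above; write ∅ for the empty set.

opens ⊆ A: ∅, {2}, {3}, {3,4}, {3,2}, {3,4,2}; union → int = {3,4,2}
complement {1}; its interior {1}; cl(A) = X∖{1} = {3,4,2}
boundary = {3,4,2} ∖ {3,4,2} = ∅

∅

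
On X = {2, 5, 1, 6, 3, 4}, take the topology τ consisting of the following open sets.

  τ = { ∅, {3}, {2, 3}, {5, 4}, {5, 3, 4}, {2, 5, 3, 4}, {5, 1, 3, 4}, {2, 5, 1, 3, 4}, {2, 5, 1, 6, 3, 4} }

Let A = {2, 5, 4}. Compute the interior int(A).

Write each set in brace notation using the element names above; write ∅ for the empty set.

{5, 4}

interior: largest open inside A is {5, 4} (from ∅, {5, 4})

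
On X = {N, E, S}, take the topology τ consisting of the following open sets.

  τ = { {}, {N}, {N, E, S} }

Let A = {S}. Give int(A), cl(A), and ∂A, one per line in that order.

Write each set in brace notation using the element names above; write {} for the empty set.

open subsets of A: {}; so int(A) = {}
closure: X∖int(X∖A) = X∖{N} = {E, S}
∂A = {E, S} minus {} = {E, S}

int(A) = {}
cl(A)  = {E, S}
∂A     = {E, S}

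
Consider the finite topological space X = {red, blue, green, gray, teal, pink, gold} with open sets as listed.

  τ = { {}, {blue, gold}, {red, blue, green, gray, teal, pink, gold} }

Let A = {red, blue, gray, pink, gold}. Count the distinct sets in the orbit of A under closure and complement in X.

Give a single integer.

cl via duality: int({green, teal}) = {}, so X∖{} = {red, blue, green, gray, teal, pink, gold}
Write k for closure, c for complement:
  1. A     = {red, blue, gray, pink, gold}
  2. kA    = {red, blue, green, gray, teal, pink, gold}
  3. cA    = {green, teal}
  4. ckA   = {}
  5. kcA   = {red, green, gray, teal, pink}
  6. ckcA  = {blue, gold}
applying k or c yields no new set

6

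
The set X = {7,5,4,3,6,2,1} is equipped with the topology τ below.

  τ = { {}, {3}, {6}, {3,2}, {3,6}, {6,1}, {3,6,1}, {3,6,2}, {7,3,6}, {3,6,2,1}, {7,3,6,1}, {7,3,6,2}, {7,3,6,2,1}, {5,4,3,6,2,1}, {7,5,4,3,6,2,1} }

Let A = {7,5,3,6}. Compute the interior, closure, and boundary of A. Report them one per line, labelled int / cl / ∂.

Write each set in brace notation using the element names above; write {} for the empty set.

U open, U⊆A: {}, {6}, {3}, {3,6}, {7,3,6}. int(A) = ⋃ = {7,3,6}
X∖A={4,2,1}, int(X∖A)={}, hence cl(A)={7,5,4,3,6,2,1}
∂A: remove int from cl → {5,4,2,1}

int(A) = {7,3,6}
cl(A)  = {7,5,4,3,6,2,1}
∂A     = {5,4,2,1}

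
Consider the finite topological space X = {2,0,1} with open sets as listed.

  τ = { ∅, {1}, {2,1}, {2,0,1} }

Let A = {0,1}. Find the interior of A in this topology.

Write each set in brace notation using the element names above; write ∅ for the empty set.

interior: largest open inside A is {1} (from ∅, {1})

{1}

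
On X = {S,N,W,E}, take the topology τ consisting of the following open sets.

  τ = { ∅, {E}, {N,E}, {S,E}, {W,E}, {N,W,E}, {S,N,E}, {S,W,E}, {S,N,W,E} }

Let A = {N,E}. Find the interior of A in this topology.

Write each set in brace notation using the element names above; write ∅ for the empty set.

open subsets of A: ∅, {E}, {N,E}; so int(A) = {N,E}

{N,E}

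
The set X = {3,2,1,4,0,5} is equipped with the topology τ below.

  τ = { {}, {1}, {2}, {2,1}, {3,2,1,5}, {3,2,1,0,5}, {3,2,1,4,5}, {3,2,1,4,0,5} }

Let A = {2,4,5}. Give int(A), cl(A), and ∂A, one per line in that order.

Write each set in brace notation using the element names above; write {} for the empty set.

interior: largest open inside A is {2} (from {}, {2})
cl via duality: int({3,1,0}) = {1}, so X∖{1} = {3,2,4,0,5}
cl∖int = {3,4,0,5}

int(A) = {2}
cl(A)  = {3,2,4,0,5}
∂A     = {3,4,0,5}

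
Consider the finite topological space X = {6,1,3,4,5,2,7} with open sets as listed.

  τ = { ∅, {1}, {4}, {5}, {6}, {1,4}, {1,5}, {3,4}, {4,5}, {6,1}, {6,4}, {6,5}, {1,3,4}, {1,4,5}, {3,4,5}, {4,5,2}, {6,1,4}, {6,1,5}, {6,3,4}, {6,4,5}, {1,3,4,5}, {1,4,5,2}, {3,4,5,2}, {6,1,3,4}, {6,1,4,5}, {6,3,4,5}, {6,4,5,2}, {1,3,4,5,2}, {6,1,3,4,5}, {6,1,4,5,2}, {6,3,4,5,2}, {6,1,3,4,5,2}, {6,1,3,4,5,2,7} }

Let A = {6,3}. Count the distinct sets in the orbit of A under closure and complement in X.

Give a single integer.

cl via duality: int({1,4,5,2,7}) = {1,4,5,2}, so X∖{1,4,5,2} = {6,3,7}
Write k for closure, c for complement:
  1. A     = {6,3}
  2. kA    = {6,3,7}
  3. cA    = {1,4,5,2,7}
  4. ckA   = {1,4,5,2}
  5. kcA   = {1,3,4,5,2,7}
  6. ckcA  = {6}
  7. kckcA = {6,7}
  8. ckckcA = {1,3,4,5,2}
applying k or c yields no new set

8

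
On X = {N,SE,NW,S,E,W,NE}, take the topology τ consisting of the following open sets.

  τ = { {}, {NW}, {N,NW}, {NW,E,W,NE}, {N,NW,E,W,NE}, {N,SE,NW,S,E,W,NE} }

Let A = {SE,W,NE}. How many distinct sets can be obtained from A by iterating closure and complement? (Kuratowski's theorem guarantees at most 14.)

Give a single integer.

closure: X∖int(X∖A) = X∖{N,NW} = {SE,S,E,W,NE}
Let k=closure and c=complement:
  1. A     = {SE,W,NE}
  2. kA    = {SE,S,E,W,NE}
  3. cA    = {N,NW,S,E}
  4. ckA   = {N,NW}
  5. kcA   = {N,SE,NW,S,E,W,NE}
  6. ckcA  = {}
— saturated at 6

6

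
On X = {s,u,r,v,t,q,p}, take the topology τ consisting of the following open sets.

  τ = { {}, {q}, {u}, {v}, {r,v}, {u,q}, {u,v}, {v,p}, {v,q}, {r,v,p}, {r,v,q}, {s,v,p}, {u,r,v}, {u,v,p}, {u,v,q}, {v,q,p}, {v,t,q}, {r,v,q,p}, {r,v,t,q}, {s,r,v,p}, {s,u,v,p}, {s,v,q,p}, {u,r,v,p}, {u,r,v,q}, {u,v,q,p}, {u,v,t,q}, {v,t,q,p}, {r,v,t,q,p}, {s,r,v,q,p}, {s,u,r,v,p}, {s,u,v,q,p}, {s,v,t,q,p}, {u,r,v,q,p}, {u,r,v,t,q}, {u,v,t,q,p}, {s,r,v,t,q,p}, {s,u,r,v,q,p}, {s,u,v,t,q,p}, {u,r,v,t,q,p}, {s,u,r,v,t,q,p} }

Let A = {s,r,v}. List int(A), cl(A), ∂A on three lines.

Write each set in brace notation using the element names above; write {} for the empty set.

interior: largest open inside A is {r,v} (from {}, {v}, {r,v})
cl via duality: int({u,t,q,p}) = {u,q}, so X∖{u,q} = {s,r,v,t,p}
cl∖int = {s,t,p}

int(A) = {r,v}
cl(A)  = {s,r,v,t,p}
∂A     = {s,t,p}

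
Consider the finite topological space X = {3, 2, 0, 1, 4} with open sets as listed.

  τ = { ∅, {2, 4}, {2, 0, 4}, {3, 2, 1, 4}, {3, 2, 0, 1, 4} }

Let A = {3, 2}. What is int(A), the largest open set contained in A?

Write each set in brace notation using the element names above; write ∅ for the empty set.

∅

U open, U⊆A: ∅. int(A) = ⋃ = ∅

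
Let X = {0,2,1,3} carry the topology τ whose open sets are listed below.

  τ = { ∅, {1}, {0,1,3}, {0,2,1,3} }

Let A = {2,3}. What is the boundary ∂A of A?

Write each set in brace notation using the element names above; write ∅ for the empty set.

U open, U⊆A: ∅. int(A) = ⋃ = ∅
X∖A={0,1}, int(X∖A)={1}, hence cl(A)={0,2,3}
∂A: remove int from cl → {0,2,3}

{0,2,3}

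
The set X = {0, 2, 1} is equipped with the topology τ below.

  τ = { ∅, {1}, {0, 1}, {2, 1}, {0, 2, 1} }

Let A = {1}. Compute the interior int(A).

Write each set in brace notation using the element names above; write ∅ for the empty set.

{1}

interior: largest open inside A is {1} (from ∅, {1})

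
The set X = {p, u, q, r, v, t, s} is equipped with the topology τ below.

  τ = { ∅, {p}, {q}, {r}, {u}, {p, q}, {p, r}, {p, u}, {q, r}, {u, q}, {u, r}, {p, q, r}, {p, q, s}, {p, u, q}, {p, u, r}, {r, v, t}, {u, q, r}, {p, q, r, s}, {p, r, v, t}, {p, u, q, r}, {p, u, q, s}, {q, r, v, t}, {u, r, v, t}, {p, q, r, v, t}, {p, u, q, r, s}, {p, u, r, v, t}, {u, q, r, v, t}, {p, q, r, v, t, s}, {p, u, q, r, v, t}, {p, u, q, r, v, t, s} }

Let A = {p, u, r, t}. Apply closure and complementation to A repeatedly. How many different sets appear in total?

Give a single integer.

X∖A={q, v, s}, int(X∖A)={q}, hence cl(A)={p, u, r, v, t, s}
Orbit (k=closure, c=complement):
  1. A     = {p, u, r, t}
  2. kA    = {p, u, r, v, t, s}
  3. cA    = {q, v, s}
  4. ckA   = {q}
  5. kcA   = {q, v, t, s}
  6. kckA  = {q, s}
  7. ckcA  = {p, u, r}
  8. ckckA = {p, u, r, v, t}
(closed under both — stop)

8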